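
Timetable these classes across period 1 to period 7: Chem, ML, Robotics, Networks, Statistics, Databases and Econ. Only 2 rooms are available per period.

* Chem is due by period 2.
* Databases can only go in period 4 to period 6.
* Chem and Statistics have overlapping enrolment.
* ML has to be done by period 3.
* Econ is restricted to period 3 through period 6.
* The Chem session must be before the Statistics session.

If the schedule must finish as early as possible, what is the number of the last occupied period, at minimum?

4

The precedence chain requires at least 2 distinct periods.
With at most 2 per period and 7 classes, at least 4 periods are needed.
Databases can't be placed before period 4, so the schedule must run through at least period 4.
4 works (last occupied period: period 4): for example ML -> period 1; Robotics -> period 2; Networks -> period 3; Chem -> period 1; Databases -> period 4; Statistics -> period 2; Econ -> period 3.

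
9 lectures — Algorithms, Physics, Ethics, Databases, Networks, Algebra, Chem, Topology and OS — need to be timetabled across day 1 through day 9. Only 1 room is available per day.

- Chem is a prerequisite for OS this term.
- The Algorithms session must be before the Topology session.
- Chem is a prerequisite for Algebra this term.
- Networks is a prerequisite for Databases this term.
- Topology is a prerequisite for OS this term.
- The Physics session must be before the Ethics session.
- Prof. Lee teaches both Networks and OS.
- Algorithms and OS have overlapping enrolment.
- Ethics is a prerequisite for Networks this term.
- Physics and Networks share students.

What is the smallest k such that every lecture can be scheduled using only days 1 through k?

The precedence chain requires at least 4 distinct days.
With at most 1 per day and 9 lectures, at least 9 days are needed.
9 works (last occupied day: day 9): for example Databases in day 8, Algorithms in day 5, Chem in day 4, Ethics in day 2, Topology in day 6, OS in day 7, Networks in day 3, Physics in day 1, Algebra in day 9.

9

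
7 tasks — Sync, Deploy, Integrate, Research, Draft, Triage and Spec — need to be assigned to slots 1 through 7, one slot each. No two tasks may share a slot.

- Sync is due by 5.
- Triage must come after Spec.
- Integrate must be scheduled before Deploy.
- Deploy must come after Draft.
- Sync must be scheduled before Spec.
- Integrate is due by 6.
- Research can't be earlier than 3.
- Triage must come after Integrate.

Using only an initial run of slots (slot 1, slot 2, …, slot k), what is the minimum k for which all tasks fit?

7

The precedence chain requires at least 3 distinct slots.
With at most 1 per slot and 7 tasks, at least 7 slots are needed.
7 works (last occupied slot: 7): for example Integrate -> 2, Draft -> 4, Deploy -> 5, Spec -> 6, Research -> 3, Triage -> 7, Sync -> 1.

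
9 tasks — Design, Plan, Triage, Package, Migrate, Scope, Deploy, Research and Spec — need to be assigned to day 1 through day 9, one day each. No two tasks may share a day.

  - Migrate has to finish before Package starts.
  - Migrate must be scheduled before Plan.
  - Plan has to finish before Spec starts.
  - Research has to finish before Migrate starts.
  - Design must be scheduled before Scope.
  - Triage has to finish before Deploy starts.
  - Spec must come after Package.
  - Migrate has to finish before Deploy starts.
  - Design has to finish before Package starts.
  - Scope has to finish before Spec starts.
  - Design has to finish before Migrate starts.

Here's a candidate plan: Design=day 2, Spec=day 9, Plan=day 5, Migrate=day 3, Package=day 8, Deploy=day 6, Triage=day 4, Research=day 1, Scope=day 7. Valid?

Scope has to finish before Spec starts — holds.
Research has to finish before Migrate starts — holds.
Spec must come after Package — holds.
No two tasks may share a day — holds.
Plan has to finish before Spec starts — holds.
Design must be scheduled before Scope — holds.
Migrate has to finish before Deploy starts — holds.
Design has to finish before Migrate starts — holds.
Design has to finish before Package starts — holds.
Migrate must be scheduled before Plan — holds.
Triage has to finish before Deploy starts — holds.
Migrate has to finish before Package starts — holds.

Valid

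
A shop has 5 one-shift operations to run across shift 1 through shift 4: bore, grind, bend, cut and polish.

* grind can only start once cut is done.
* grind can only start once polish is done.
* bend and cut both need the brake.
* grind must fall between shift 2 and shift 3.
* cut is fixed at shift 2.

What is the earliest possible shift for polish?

Downstream work caps polish at shift 2.
polish at shift 1 is achievable: cut=shift 2, bend=shift 1, bore=shift 1, polish=shift 1, grind=shift 3.

shift 1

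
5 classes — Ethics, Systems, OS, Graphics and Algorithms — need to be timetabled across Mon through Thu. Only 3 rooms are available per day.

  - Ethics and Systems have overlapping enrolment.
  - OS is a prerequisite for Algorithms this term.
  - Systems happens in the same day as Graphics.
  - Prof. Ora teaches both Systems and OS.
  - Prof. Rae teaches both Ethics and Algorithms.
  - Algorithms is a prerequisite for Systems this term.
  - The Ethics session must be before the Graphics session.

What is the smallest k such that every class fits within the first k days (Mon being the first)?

3

The precedence chain requires at least 3 distinct days.
With at most 3 per day and 5 classes, at least 2 days are needed.
3 works (last occupied day: Wed): for example Graphics -> Wed; Ethics -> Mon; Algorithms -> Tue; OS -> Mon; Systems -> Wed.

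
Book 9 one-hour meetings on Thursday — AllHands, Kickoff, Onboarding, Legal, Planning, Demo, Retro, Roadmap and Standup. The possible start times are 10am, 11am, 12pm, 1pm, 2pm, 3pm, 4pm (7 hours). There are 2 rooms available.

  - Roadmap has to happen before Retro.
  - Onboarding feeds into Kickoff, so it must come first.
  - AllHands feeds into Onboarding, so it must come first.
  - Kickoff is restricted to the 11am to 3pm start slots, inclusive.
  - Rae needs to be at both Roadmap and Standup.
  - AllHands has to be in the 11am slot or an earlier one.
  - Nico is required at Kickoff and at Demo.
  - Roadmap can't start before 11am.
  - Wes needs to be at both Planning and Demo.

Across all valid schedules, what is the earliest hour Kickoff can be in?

Kickoff is available from 11am; precedence pushes Kickoff to at least 12pm; Kickoff's own window allows nothing later than 3pm.
Kickoff at 12pm is achievable: Demo=2pm; Standup=1pm; Roadmap=11am; AllHands=10am; Onboarding=11am; Legal=10am; Planning=1pm; Kickoff=12pm; Retro=12pm.

12pm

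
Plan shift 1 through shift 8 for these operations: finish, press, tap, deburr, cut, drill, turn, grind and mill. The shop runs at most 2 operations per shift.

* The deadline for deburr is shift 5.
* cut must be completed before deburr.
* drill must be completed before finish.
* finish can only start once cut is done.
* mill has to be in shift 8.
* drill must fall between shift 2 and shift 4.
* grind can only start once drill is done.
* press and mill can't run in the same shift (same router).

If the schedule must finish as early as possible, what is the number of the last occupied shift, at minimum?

8

The precedence chain requires at least 2 distinct shifts.
With at most 2 per shift and 9 operations, at least 5 shifts are needed.
mill can't be placed before shift 8, so the schedule must run through at least shift 8.
8 works (last occupied shift: shift 8): for example deburr -> shift 2; finish -> shift 3; tap -> shift 4; press -> shift 1; turn -> shift 4; mill -> shift 8; grind -> shift 3; cut -> shift 1; drill -> shift 2.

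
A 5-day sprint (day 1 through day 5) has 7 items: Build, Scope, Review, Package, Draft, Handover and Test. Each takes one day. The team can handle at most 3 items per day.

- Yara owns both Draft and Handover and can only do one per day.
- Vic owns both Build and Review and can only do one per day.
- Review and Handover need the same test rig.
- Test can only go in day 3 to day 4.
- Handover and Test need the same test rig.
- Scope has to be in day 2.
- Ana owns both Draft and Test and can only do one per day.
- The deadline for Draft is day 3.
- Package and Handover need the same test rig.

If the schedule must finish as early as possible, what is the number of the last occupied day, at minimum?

With at most 3 per day and 7 work items, at least 3 days are needed.
Test can't be placed before day 3, so the schedule must run through at least day 3.
3 works (last occupied day: day 3): for example Draft in day 2, Package in day 3, Review in day 2, Test in day 3, Scope in day 2, Build in day 1, Handover in day 1.

day 3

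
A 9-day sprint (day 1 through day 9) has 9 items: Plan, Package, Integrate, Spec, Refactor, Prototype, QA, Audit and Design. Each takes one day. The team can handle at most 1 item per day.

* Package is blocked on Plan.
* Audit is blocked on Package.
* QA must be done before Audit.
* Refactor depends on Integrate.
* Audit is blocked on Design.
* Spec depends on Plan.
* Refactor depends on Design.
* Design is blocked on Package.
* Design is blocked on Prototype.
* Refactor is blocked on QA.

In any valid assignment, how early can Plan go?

Downstream work caps Plan at day 6.
Plan at day 1 is achievable: Refactor -> day 7, Integrate -> day 6, Audit -> day 8, QA -> day 5, Spec -> day 9, Prototype -> day 3, Plan -> day 1, Package -> day 2, Design -> day 4.

day 1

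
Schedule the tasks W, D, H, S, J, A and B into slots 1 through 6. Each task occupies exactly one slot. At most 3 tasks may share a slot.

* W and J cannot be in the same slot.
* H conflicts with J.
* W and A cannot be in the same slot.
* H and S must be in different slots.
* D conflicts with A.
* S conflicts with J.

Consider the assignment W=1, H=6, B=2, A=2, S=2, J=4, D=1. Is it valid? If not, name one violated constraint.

W and A cannot be in the same slot — holds.
S conflicts with J — holds.
D conflicts with A — holds.
At most 3 tasks may share a slot — holds.
W and J cannot be in the same slot — holds.
H conflicts with J — holds.
H and S must be in different slots — holds.

Yes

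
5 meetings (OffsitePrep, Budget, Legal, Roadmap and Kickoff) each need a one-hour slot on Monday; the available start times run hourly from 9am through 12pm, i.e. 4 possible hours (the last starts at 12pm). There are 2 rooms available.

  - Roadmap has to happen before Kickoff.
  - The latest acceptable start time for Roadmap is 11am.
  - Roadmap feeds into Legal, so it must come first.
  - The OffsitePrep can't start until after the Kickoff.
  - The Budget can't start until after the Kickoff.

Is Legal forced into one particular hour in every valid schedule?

Legal can be 10am (e.g. Kickoff in 10am; OffsitePrep in 11am; Roadmap in 9am; Budget in 11am; Legal in 10am) or 11am (e.g. Roadmap=9am; Legal=11am; Kickoff=10am; Budget=12pm; OffsitePrep=11am).

No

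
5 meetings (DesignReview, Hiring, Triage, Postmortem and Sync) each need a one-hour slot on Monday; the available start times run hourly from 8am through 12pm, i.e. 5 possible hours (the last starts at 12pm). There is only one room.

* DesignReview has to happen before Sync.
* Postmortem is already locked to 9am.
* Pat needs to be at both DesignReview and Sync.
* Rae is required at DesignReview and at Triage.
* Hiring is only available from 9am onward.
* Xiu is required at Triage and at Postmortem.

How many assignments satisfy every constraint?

Splitting on DesignReview: it can be 8am (6), 10am (2), 11am (1). Listing each branch's schedules as (Hiring, Triage, Postmortem, Sync):
DesignReview=8am: (10am,11am,9am,12pm) (10am,12pm,9am,11am) (11am,10am,9am,12pm) (11am,12pm,9am,10am) (12pm,10am,9am,11am) (12pm,11am,9am,10am) — 6.
DesignReview=10am: (11am,8am,9am,12pm) (12pm,8am,9am,11am) — 2.
DesignReview=11am: (10am,8am,9am,12pm) — 1.
Summing: 6 + 2 + 1 = 9.

9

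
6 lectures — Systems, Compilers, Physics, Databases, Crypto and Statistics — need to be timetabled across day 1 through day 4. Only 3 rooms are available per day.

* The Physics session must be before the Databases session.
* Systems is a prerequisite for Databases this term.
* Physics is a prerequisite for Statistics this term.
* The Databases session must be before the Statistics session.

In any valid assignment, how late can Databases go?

Precedence pushes Databases to at least day 2; downstream work caps Databases at day 3.
Databases at day 3 is achievable: Statistics in day 4; Systems in day 1; Physics in day 1; Compilers in day 1; Crypto in day 2; Databases in day 3.

day 3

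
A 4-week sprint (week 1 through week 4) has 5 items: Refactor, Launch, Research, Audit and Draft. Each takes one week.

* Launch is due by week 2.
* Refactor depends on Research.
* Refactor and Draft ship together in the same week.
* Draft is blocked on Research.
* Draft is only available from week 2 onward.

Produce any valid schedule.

Research in week 1, Refactor in week 2, Draft in week 2, Launch in week 1, Audit in week 1

Checking: Research(week 1) before Draft(week 2); Research(week 1) before Refactor(week 2); Refactor = Draft = week 2; Launch=week 1 in [week 1,week 2]; Draft=week 2 in [week 2,week 4].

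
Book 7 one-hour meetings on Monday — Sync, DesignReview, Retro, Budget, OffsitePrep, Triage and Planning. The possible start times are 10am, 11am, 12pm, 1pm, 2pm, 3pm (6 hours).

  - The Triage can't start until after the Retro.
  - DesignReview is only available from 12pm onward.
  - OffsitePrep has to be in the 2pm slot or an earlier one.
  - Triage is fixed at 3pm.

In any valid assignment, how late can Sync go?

Sync at 3pm is achievable: Sync -> 3pm, Retro -> 10am, DesignReview -> 12pm, OffsitePrep -> 10am, Planning -> 10am, Triage -> 3pm, Budget -> 10am.

3pm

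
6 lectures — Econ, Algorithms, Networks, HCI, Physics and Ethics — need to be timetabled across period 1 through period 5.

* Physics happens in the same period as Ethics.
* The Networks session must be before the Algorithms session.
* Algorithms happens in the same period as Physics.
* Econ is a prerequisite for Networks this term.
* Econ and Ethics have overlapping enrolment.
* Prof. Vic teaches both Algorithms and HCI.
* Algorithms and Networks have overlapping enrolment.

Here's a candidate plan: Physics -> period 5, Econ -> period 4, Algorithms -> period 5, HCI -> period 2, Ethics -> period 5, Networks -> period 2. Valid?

No. Econ is a prerequisite for Networks this term is not satisfied.

Econ is a prerequisite for Networks this term — violated.
Algorithms and Networks have overlapping enrolment — holds.
Econ and Ethics have overlapping enrolment — holds.
Algorithms happens in the same period as Physics — holds.
The Networks session must be before the Algorithms session — holds.
Prof. Vic teaches both Algorithms and HCI — holds.
Physics happens in the same period as Ethics — holds.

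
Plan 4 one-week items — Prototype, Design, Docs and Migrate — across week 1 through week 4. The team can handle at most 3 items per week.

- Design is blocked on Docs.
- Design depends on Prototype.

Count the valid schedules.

56

Splitting on Prototype: it can be week 1 (24), week 2 (20), week 3 (12). Listing each branch's schedules as (Design, Docs, Migrate) by week number:
Prototype=week 1: (2,1,1) (2,1,2) (2,1,3) (2,1,4) (3,1,1) (3,1,2) (3,1,3) (3,1,4) (3,2,1) (3,2,2) (3,2,3) (3,2,4) (4,1,1) (4,1,2) (4,1,3) (4,1,4) (4,2,1) (4,2,2) (4,2,3) (4,2,4) (4,3,1) (4,3,2) (4,3,3) (4,3,4) — 24.
Prototype=week 2: (3,1,1) (3,1,2) (3,1,3) (3,1,4) (3,2,1) (3,2,2) (3,2,3) (3,2,4) (4,1,1) (4,1,2) (4,1,3) (4,1,4) (4,2,1) (4,2,2) (4,2,3) (4,2,4) (4,3,1) (4,3,2) (4,3,3) (4,3,4) — 20.
Prototype=week 3: (4,1,1) (4,1,2) (4,1,3) (4,1,4) (4,2,1) (4,2,2) (4,2,3) (4,2,4) (4,3,1) (4,3,2) (4,3,3) (4,3,4) — 12.
Summing: 24 + 20 + 12 = 56.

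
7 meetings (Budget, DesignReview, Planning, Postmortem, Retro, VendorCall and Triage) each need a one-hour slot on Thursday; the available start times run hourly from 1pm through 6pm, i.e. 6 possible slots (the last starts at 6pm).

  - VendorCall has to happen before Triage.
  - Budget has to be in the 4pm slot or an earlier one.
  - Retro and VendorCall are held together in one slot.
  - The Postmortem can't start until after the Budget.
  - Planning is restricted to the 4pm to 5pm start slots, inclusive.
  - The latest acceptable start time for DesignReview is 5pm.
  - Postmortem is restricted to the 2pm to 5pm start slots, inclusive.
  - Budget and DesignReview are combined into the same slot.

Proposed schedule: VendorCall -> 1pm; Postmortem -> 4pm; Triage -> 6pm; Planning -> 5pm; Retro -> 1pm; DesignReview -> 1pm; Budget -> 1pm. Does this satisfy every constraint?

Valid

Budget and DesignReview are combined into the same slot — holds.
The Postmortem can't start until after the Budget — holds.
Retro and VendorCall are held together in one slot — holds.
VendorCall has to happen before Triage — holds.
The latest acceptable start time for DesignReview is 5pm — holds.
Postmortem is restricted to the 2pm to 5pm start slots, inclusive — holds.
Planning is restricted to the 4pm to 5pm start slots, inclusive — holds.
Budget has to be in the 4pm slot or an earlier one — holds.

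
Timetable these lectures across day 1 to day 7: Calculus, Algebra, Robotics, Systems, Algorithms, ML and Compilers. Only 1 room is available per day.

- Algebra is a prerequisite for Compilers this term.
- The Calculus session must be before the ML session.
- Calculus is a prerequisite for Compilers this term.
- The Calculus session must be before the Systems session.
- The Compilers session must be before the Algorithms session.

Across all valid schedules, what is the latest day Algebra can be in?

Downstream work caps Algebra at day 5.
Algebra at day 5 is achievable: Compilers=day 6; Robotics=day 4; Calculus=day 1; Systems=day 2; ML=day 3; Algorithms=day 7; Algebra=day 5.

day 5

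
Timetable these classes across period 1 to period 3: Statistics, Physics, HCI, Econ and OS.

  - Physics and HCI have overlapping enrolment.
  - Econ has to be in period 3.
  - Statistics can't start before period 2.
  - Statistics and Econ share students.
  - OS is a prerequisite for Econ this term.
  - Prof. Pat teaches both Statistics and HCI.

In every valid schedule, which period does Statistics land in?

period 2

Statistics's window is period 2–period 3.
Econ is fixed at period 3, and Statistics can't share a period with Econ.
So Statistics must be period 2.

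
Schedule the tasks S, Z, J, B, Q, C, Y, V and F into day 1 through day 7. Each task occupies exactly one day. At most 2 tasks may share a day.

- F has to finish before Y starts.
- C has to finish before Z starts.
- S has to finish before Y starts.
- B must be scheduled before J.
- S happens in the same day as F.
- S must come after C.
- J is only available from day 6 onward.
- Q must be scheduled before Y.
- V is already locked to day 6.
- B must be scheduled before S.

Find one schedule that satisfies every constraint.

V in day 6, Z in day 3, F in day 2, B in day 1, Q in day 3, J in day 6, Y in day 4, C in day 1, S in day 2

Checking: F(day 2) before Y(day 4); C(day 1) before Z(day 3); C(day 1) before S(day 2); B(day 1) before S(day 2); B(day 1) before J(day 6); Q(day 3) before Y(day 4); S(day 2) before Y(day 4); S = F = day 2; V=day 6 in [day 6,day 6]; J=day 6 in [day 6,day 7]; max 2 per day (cap 2).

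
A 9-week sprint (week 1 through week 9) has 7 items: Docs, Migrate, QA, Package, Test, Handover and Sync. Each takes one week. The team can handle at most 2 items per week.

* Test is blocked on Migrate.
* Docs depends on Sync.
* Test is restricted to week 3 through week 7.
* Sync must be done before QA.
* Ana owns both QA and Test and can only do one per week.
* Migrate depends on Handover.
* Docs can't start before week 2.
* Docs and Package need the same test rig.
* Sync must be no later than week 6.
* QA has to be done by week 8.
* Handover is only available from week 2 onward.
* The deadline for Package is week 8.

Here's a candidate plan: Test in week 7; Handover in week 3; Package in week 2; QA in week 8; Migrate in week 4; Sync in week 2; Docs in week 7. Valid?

Yes

Ana owns both QA and Test and can only do one per week — holds.
Test is blocked on Migrate — holds.
The deadline for Package is week 8 — holds.
Sync must be done before QA — holds.
Docs can't start before week 2 — holds.
The team can handle at most 2 items per week — holds.
Migrate depends on Handover — holds.
Docs depends on Sync — holds.
Test is restricted to week 3 through week 7 — holds.
Docs and Package need the same test rig — holds.
QA has to be done by week 8 — holds.
Sync must be no later than week 6 — holds.
Handover is only available from week 2 onward — holds.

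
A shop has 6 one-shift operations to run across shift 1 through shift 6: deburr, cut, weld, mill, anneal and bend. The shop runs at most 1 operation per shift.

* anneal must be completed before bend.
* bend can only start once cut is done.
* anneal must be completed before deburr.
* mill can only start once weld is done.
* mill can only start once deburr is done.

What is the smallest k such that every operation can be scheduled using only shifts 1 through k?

The precedence chain requires at least 3 distinct shifts.
With at most 1 per shift and 6 operations, at least 6 shifts are needed.
6 works (last occupied shift: shift 6): for example bend=shift 6; anneal=shift 1; weld=shift 3; cut=shift 5; deburr=shift 2; mill=shift 4.

6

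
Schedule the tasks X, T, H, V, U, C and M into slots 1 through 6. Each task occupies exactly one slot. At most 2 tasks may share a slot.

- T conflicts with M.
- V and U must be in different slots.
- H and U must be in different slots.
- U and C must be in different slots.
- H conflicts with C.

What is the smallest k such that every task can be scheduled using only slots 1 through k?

4 slots

With at most 2 per slot and 7 tasks, at least 4 slots are needed.
4 works (last occupied slot: 4): for example C in 4; T in 1; X in 1; M in 3; H in 2; U in 3; V in 2.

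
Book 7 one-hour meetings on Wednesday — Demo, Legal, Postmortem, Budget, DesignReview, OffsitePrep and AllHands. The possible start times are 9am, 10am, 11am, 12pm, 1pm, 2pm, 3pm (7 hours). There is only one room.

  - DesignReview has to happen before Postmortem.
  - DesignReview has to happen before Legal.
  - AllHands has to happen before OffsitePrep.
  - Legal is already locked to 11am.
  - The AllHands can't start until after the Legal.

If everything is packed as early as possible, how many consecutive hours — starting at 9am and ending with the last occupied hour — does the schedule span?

7 hours

The precedence chain requires at least 4 distinct hours.
With at most 1 per hour and 7 meetings, at least 7 hours are needed.
Propagating the time windows through the other constraints, OffsitePrep can't land before 1pm — that is hour 5 counting from 9am — so the schedule must run through at least 5 hours.
7 works (last occupied hour: 3pm): for example Budget in 3pm; Postmortem in 10am; AllHands in 12pm; DesignReview in 9am; Demo in 2pm; OffsitePrep in 1pm; Legal in 11am.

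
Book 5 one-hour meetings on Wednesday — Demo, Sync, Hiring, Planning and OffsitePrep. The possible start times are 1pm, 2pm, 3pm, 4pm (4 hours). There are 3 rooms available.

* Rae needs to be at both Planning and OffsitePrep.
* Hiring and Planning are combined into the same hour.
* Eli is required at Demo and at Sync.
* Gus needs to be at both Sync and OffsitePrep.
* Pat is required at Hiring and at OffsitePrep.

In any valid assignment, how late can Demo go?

Demo at 4pm is achievable: OffsitePrep -> 2pm, Sync -> 1pm, Demo -> 4pm, Planning -> 1pm, Hiring -> 1pm.

4pm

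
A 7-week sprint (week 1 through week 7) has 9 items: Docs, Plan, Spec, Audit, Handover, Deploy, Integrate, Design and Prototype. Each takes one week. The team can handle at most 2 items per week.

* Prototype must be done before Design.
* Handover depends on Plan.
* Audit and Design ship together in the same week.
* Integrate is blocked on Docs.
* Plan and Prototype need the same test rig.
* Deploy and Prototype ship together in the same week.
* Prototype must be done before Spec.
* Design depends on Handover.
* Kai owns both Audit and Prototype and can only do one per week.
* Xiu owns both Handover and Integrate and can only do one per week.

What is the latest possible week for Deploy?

Deploy must be in the same week as Prototype, which can't be after week 6, so Deploy is at most week 6.
Deploy at week 5 is achievable: Audit in week 6; Design in week 6; Deploy in week 5; Prototype in week 5; Handover in week 2; Integrate in week 3; Docs in week 1; Spec in week 7; Plan in week 1.
Nothing later works — the conflict and capacity constraints rule out every week after week 5.

week 5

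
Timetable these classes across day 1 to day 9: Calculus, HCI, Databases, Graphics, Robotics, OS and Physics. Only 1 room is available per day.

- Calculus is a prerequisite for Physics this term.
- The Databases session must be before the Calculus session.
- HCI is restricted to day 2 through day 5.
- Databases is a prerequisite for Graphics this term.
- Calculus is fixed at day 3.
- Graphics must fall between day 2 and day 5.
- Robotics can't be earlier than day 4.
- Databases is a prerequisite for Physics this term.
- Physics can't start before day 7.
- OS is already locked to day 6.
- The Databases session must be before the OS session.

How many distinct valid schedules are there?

60

Splitting on HCI: it can be day 2 (18), day 4 (21), day 5 (21). Listing each branch's schedules as (Calculus, Databases, Graphics, Robotics, OS, Physics) by day number:
HCI=day 2: (3,1,4,5,6,7) (3,1,4,5,6,8) (3,1,4,5,6,9) (3,1,4,7,6,8) (3,1,4,7,6,9) (3,1,4,8,6,7) (3,1,4,8,6,9) (3,1,4,9,6,7) (3,1,4,9,6,8) (3,1,5,4,6,7) (3,1,5,4,6,8) (3,1,5,4,6,9) (3,1,5,7,6,8) (3,1,5,7,6,9) (3,1,5,8,6,7) (3,1,5,8,6,9) (3,1,5,9,6,7) (3,1,5,9,6,8) — 18.
HCI=day 4: (3,1,2,5,6,7) (3,1,2,5,6,8) (3,1,2,5,6,9) (3,1,2,7,6,8) (3,1,2,7,6,9) (3,1,2,8,6,7) (3,1,2,8,6,9) (3,1,2,9,6,7) (3,1,2,9,6,8) (3,1,5,7,6,8) (3,1,5,7,6,9) (3,1,5,8,6,7) (3,1,5,8,6,9) (3,1,5,9,6,7) (3,1,5,9,6,8) (3,2,5,7,6,8) (3,2,5,7,6,9) (3,2,5,8,6,7) (3,2,5,8,6,9) (3,2,5,9,6,7) (3,2,5,9,6,8) — 21.
HCI=day 5: (3,1,2,4,6,7) (3,1,2,4,6,8) (3,1,2,4,6,9) (3,1,2,7,6,8) (3,1,2,7,6,9) (3,1,2,8,6,7) (3,1,2,8,6,9) (3,1,2,9,6,7) (3,1,2,9,6,8) (3,1,4,7,6,8) (3,1,4,7,6,9) (3,1,4,8,6,7) (3,1,4,8,6,9) (3,1,4,9,6,7) (3,1,4,9,6,8) (3,2,4,7,6,8) (3,2,4,7,6,9) (3,2,4,8,6,7) (3,2,4,8,6,9) (3,2,4,9,6,7) (3,2,4,9,6,8) — 21.
Summing: 18 + 21 + 21 = 60.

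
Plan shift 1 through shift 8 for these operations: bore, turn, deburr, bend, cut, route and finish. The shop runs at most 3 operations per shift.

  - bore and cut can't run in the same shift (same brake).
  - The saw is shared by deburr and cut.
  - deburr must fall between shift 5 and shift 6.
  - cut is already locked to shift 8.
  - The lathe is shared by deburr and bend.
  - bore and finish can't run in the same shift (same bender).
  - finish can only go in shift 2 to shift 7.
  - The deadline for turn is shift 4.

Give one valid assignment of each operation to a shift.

route -> shift 2; bore -> shift 1; deburr -> shift 5; cut -> shift 8; bend -> shift 1; turn -> shift 1; finish -> shift 2

Checking: bore(shift 1) != cut(shift 8); deburr(shift 5) != cut(shift 8); bore(shift 1) != finish(shift 2); deburr(shift 5) != bend(shift 1); cut=shift 8 in [shift 8,shift 8]; turn=shift 1 in [shift 1,shift 4]; finish=shift 2 in [shift 2,shift 7]; deburr=shift 5 in [shift 5,shift 6]; max 3 per shift (cap 3).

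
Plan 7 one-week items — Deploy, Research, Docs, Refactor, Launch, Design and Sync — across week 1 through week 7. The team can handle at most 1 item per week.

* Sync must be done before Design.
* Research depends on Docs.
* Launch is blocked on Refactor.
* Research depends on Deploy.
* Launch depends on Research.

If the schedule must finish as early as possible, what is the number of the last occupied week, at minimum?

7

The precedence chain requires at least 3 distinct weeks.
With at most 1 per week and 7 tasks, at least 7 weeks are needed.
7 works (last occupied week: week 7): for example Research=week 3; Launch=week 5; Sync=week 6; Deploy=week 1; Docs=week 2; Design=week 7; Refactor=week 4.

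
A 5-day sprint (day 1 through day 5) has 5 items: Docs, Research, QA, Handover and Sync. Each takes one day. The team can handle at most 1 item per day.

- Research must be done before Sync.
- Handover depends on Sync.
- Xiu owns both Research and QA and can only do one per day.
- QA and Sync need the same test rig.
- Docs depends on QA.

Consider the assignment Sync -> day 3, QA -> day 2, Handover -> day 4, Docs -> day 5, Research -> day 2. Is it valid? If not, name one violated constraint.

Xiu owns both Research and QA and can only do one per day — violated.
Research must be done before Sync — holds.
QA and Sync need the same test rig — holds.
Docs depends on QA — holds.
Handover depends on Sync — holds.
The team can handle at most 1 item per day — violated.

No. Xiu owns both Research and QA and can only do one per day is not satisfied.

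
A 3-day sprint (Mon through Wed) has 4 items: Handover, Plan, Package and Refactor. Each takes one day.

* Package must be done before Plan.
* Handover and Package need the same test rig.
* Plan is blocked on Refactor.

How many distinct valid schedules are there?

Splitting on Handover: it can be Mon (2), Tue (3), Wed (5). Listing each branch's schedules as (Plan, Package, Refactor):
Handover=Mon: (Wed,Tue,Mon) (Wed,Tue,Tue) — 2.
Handover=Tue: (Tue,Mon,Mon) (Wed,Mon,Mon) (Wed,Mon,Tue) — 3.
Handover=Wed: (Tue,Mon,Mon) (Wed,Mon,Mon) (Wed,Mon,Tue) (Wed,Tue,Mon) (Wed,Tue,Tue) — 5.
Summing: 2 + 3 + 5 = 10.

10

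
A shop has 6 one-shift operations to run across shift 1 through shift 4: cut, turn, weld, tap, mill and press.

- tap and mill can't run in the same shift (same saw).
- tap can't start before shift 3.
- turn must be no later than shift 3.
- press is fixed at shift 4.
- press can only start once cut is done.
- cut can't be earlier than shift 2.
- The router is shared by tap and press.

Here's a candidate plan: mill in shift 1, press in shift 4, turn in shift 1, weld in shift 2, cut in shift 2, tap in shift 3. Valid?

Valid

press can only start once cut is done — holds.
tap can't start before shift 3 — holds.
The router is shared by tap and press — holds.
tap and mill can't run in the same shift (same saw) — holds.
cut can't be earlier than shift 2 — holds.
turn must be no later than shift 3 — holds.
press is fixed at shift 4 — holds.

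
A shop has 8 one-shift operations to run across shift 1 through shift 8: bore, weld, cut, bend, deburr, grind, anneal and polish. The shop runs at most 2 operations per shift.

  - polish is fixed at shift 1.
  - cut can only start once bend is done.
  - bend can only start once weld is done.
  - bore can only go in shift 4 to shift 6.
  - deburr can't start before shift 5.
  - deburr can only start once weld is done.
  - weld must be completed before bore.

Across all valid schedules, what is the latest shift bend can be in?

shift 7

Precedence pushes bend to at least shift 2; downstream work caps bend at shift 7.
bend at shift 7 is achievable: cut in shift 8, anneal in shift 2, deburr in shift 5, polish in shift 1, weld in shift 1, bore in shift 4, bend in shift 7, grind in shift 2.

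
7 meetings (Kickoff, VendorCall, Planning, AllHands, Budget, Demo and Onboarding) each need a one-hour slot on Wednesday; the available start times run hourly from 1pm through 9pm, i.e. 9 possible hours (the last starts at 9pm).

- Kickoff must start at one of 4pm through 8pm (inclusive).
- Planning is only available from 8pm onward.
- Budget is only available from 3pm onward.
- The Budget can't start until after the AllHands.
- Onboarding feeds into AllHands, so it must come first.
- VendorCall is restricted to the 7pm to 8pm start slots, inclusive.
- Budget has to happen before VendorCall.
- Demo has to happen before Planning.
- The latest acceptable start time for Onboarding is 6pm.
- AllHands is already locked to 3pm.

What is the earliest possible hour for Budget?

4pm

Budget is available from 3pm; precedence pushes Budget to at least 4pm; downstream work caps Budget at 7pm.
Budget at 4pm is achievable: Planning=8pm; Kickoff=4pm; AllHands=3pm; Budget=4pm; VendorCall=7pm; Demo=1pm; Onboarding=1pm.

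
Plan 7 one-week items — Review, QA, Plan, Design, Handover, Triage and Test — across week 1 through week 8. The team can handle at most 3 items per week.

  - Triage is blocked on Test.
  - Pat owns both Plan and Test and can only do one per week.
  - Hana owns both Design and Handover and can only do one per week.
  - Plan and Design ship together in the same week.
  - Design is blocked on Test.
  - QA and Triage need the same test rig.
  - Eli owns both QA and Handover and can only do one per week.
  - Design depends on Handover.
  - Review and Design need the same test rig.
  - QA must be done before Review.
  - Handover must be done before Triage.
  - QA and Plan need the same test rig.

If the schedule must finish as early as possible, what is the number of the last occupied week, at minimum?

week 3

The precedence chain requires at least 2 distinct weeks.
With at most 3 per week and 7 work items, at least 3 weeks are needed.
3 works (last occupied week: week 3): for example Triage in week 3; Handover in week 2; Test in week 1; Design in week 3; Plan in week 3; QA in week 1; Review in week 2.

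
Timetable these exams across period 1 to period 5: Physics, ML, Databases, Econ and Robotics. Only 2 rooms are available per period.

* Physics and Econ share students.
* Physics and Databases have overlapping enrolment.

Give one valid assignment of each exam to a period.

Robotics=period 3, ML=period 1, Econ=period 2, Physics=period 1, Databases=period 2

Checking: Physics(period 1) != Econ(period 2); Physics(period 1) != Databases(period 2); max 2 per period (cap 2).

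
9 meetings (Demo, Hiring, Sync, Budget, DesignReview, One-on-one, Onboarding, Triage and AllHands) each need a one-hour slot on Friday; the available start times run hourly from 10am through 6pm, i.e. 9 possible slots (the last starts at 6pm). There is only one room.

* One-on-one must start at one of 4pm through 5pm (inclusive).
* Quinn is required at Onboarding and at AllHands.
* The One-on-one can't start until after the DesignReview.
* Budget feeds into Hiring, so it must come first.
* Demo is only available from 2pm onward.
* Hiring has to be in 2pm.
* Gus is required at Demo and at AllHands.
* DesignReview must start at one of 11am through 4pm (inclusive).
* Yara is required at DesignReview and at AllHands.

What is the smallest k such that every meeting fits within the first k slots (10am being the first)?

9 slots

The precedence chain requires at least 2 distinct slots.
With at most 1 per slot and 9 meetings, at least 9 slots are needed.
One-on-one can't be placed before 4pm — that is slot 7 counting from 10am — so the schedule must run through at least 7 slots.
9 works (last occupied slot: 6pm): for example One-on-one in 4pm, Demo in 3pm, Sync in 12pm, Triage in 5pm, Budget in 10am, DesignReview in 11am, Onboarding in 1pm, Hiring in 2pm, AllHands in 6pm.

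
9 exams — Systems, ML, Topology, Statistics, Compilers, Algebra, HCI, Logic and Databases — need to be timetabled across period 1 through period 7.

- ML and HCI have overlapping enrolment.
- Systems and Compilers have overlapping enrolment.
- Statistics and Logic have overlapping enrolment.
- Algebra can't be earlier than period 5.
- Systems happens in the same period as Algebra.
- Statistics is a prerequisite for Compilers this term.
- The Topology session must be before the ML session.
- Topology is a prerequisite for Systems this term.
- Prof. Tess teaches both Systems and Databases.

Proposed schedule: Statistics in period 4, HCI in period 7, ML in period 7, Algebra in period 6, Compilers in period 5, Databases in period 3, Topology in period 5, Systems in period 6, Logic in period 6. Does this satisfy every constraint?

No — it violates: ML and HCI have overlapping enrolment

Algebra can't be earlier than period 5 — holds.
Prof. Tess teaches both Systems and Databases — holds.
The Topology session must be before the ML session — holds.
Systems and Compilers have overlapping enrolment — holds.
Systems happens in the same period as Algebra — holds.
Topology is a prerequisite for Systems this term — holds.
Statistics is a prerequisite for Compilers this term — holds.
ML and HCI have overlapping enrolment — violated.
Statistics and Logic have overlapping enrolment — holds.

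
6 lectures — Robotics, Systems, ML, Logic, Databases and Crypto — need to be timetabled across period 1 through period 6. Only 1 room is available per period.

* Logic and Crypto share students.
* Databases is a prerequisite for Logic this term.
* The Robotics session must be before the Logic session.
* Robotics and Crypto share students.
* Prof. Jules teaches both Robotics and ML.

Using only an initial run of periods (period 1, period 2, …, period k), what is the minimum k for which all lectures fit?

The precedence chain requires at least 2 distinct periods.
With at most 1 per period and 6 lectures, at least 6 periods are needed.
6 works (last occupied period: period 6): for example Crypto=period 6; ML=period 5; Databases=period 2; Systems=period 4; Robotics=period 1; Logic=period 3.

6 periods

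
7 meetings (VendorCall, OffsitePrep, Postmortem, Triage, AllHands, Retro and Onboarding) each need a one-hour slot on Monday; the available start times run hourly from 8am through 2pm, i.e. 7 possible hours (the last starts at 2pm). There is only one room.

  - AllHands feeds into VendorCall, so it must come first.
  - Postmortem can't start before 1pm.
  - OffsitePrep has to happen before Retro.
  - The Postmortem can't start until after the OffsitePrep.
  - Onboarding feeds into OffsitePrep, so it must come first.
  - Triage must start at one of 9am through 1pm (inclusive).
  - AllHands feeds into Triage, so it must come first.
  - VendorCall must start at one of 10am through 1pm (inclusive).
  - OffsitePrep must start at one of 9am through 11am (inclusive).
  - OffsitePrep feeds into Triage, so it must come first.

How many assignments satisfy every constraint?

32

Splitting on VendorCall: it can be 10am (6), 11am (9), 12pm (10), 1pm (7). Listing each branch's schedules as (OffsitePrep, Postmortem, Triage, AllHands, Retro, Onboarding):
VendorCall=10am: (11am,1pm,12pm,8am,2pm,9am) (11am,1pm,12pm,9am,2pm,8am) (11am,2pm,12pm,8am,1pm,9am) (11am,2pm,12pm,9am,1pm,8am) (11am,2pm,1pm,8am,12pm,9am) (11am,2pm,1pm,9am,12pm,8am) — 6.
VendorCall=11am: (9am,1pm,12pm,10am,2pm,8am) (9am,2pm,12pm,10am,1pm,8am) (9am,2pm,1pm,10am,12pm,8am) (10am,1pm,12pm,8am,2pm,9am) (10am,1pm,12pm,9am,2pm,8am) (10am,2pm,12pm,8am,1pm,9am) (10am,2pm,12pm,9am,1pm,8am) (10am,2pm,1pm,8am,12pm,9am) (10am,2pm,1pm,9am,12pm,8am) — 9.
VendorCall=12pm: (9am,1pm,11am,10am,2pm,8am) (9am,2pm,11am,10am,1pm,8am) (9am,2pm,1pm,10am,11am,8am) (9am,2pm,1pm,11am,10am,8am) (10am,1pm,11am,8am,2pm,9am) (10am,1pm,11am,9am,2pm,8am) (10am,2pm,11am,8am,1pm,9am) (10am,2pm,11am,9am,1pm,8am) (10am,2pm,1pm,8am,11am,9am) (10am,2pm,1pm,9am,11am,8am) — 10.
VendorCall=1pm: (9am,2pm,11am,10am,12pm,8am) (9am,2pm,12pm,10am,11am,8am) (9am,2pm,12pm,11am,10am,8am) (10am,2pm,11am,8am,12pm,9am) (10am,2pm,11am,9am,12pm,8am) (10am,2pm,12pm,8am,11am,9am) (10am,2pm,12pm,9am,11am,8am) — 7.
Summing: 6 + 9 + 10 + 7 = 32.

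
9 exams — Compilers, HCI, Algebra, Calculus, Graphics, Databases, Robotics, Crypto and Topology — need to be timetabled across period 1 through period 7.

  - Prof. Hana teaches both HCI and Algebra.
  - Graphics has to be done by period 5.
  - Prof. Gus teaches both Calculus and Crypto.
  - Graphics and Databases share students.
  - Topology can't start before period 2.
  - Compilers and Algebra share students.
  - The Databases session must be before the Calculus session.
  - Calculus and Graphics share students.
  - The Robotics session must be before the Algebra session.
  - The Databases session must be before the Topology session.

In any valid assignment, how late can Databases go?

period 6

Downstream work caps Databases at period 6.
Databases at period 6 is achievable: Algebra in period 2; HCI in period 1; Topology in period 7; Robotics in period 1; Calculus in period 7; Compilers in period 1; Graphics in period 1; Databases in period 6; Crypto in period 1.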